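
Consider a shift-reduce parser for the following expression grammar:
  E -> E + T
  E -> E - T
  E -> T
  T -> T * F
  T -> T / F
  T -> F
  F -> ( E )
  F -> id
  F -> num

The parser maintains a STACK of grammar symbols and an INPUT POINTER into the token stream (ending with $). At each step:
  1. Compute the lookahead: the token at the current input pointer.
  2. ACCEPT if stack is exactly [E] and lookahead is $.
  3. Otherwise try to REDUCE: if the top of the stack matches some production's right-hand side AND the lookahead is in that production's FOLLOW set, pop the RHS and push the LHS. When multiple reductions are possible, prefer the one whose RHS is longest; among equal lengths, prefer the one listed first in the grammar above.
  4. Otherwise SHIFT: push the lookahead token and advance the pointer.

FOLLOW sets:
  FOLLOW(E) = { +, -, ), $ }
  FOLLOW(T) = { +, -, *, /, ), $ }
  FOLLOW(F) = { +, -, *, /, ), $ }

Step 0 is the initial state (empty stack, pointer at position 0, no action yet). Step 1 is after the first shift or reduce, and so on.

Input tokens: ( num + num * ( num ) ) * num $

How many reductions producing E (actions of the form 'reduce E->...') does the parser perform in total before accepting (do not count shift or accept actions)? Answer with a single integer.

Answer: 4

Derivation:
Step 1: shift (. Stack=[(] ptr=1 lookahead=num remaining=[num + num * ( num ) ) * num $]
Step 2: shift num. Stack=[( num] ptr=2 lookahead=+ remaining=[+ num * ( num ) ) * num $]
Step 3: reduce F->num. Stack=[( F] ptr=2 lookahead=+ remaining=[+ num * ( num ) ) * num $]
Step 4: reduce T->F. Stack=[( T] ptr=2 lookahead=+ remaining=[+ num * ( num ) ) * num $]
Step 5: reduce E->T. Stack=[( E] ptr=2 lookahead=+ remaining=[+ num * ( num ) ) * num $]
Step 6: shift +. Stack=[( E +] ptr=3 lookahead=num remaining=[num * ( num ) ) * num $]
Step 7: shift num. Stack=[( E + num] ptr=4 lookahead=* remaining=[* ( num ) ) * num $]
Step 8: reduce F->num. Stack=[( E + F] ptr=4 lookahead=* remaining=[* ( num ) ) * num $]
Step 9: reduce T->F. Stack=[( E + T] ptr=4 lookahead=* remaining=[* ( num ) ) * num $]
Step 10: shift *. Stack=[( E + T *] ptr=5 lookahead=( remaining=[( num ) ) * num $]
Step 11: shift (. Stack=[( E + T * (] ptr=6 lookahead=num remaining=[num ) ) * num $]
Step 12: shift num. Stack=[( E + T * ( num] ptr=7 lookahead=) remaining=[) ) * num $]
Step 13: reduce F->num. Stack=[( E + T * ( F] ptr=7 lookahead=) remaining=[) ) * num $]
Step 14: reduce T->F. Stack=[( E + T * ( T] ptr=7 lookahead=) remaining=[) ) * num $]
Step 15: reduce E->T. Stack=[( E + T * ( E] ptr=7 lookahead=) remaining=[) ) * num $]
Step 16: shift ). Stack=[( E + T * ( E )] ptr=8 lookahead=) remaining=[) * num $]
Step 17: reduce F->( E ). Stack=[( E + T * F] ptr=8 lookahead=) remaining=[) * num $]
Step 18: reduce T->T * F. Stack=[( E + T] ptr=8 lookahead=) remaining=[) * num $]
Step 19: reduce E->E + T. Stack=[( E] ptr=8 lookahead=) remaining=[) * num $]
Step 20: shift ). Stack=[( E )] ptr=9 lookahead=* remaining=[* num $]
Step 21: reduce F->( E ). Stack=[F] ptr=9 lookahead=* remaining=[* num $]
Step 22: reduce T->F. Stack=[T] ptr=9 lookahead=* remaining=[* num $]
Step 23: shift *. Stack=[T *] ptr=10 lookahead=num remaining=[num $]
Step 24: shift num. Stack=[T * num] ptr=11 lookahead=$ remaining=[$]
Step 25: reduce F->num. Stack=[T * F] ptr=11 lookahead=$ remaining=[$]
Step 26: reduce T->T * F. Stack=[T] ptr=11 lookahead=$ remaining=[$]
Step 27: reduce E->T. Stack=[E] ptr=11 lookahead=$ remaining=[$]
Step 28: accept. Stack=[E] ptr=11 lookahead=$ remaining=[$]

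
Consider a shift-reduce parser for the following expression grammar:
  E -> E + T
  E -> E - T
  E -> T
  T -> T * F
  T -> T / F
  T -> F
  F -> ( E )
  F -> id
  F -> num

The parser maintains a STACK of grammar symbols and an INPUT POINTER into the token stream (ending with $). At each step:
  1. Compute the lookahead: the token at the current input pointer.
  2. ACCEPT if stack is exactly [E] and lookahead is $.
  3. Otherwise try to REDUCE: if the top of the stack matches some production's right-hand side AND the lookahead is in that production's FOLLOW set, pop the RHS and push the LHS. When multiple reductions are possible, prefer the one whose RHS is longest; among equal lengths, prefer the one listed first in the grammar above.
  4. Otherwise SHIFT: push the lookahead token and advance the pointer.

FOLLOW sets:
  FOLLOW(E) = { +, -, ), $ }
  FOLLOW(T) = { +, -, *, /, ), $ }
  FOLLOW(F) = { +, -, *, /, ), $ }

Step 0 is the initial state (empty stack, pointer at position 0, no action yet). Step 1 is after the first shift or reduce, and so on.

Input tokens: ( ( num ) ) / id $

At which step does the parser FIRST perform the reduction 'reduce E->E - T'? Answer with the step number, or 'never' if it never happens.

Step 1: shift (. Stack=[(] ptr=1 lookahead=( remaining=[( num ) ) / id $]
Step 2: shift (. Stack=[( (] ptr=2 lookahead=num remaining=[num ) ) / id $]
Step 3: shift num. Stack=[( ( num] ptr=3 lookahead=) remaining=[) ) / id $]
Step 4: reduce F->num. Stack=[( ( F] ptr=3 lookahead=) remaining=[) ) / id $]
Step 5: reduce T->F. Stack=[( ( T] ptr=3 lookahead=) remaining=[) ) / id $]
Step 6: reduce E->T. Stack=[( ( E] ptr=3 lookahead=) remaining=[) ) / id $]
Step 7: shift ). Stack=[( ( E )] ptr=4 lookahead=) remaining=[) / id $]
Step 8: reduce F->( E ). Stack=[( F] ptr=4 lookahead=) remaining=[) / id $]
Step 9: reduce T->F. Stack=[( T] ptr=4 lookahead=) remaining=[) / id $]
Step 10: reduce E->T. Stack=[( E] ptr=4 lookahead=) remaining=[) / id $]
Step 11: shift ). Stack=[( E )] ptr=5 lookahead=/ remaining=[/ id $]
Step 12: reduce F->( E ). Stack=[F] ptr=5 lookahead=/ remaining=[/ id $]
Step 13: reduce T->F. Stack=[T] ptr=5 lookahead=/ remaining=[/ id $]
Step 14: shift /. Stack=[T /] ptr=6 lookahead=id remaining=[id $]
Step 15: shift id. Stack=[T / id] ptr=7 lookahead=$ remaining=[$]
Step 16: reduce F->id. Stack=[T / F] ptr=7 lookahead=$ remaining=[$]
Step 17: reduce T->T / F. Stack=[T] ptr=7 lookahead=$ remaining=[$]
Step 18: reduce E->T. Stack=[E] ptr=7 lookahead=$ remaining=[$]
Step 19: accept. Stack=[E] ptr=7 lookahead=$ remaining=[$]

Answer: never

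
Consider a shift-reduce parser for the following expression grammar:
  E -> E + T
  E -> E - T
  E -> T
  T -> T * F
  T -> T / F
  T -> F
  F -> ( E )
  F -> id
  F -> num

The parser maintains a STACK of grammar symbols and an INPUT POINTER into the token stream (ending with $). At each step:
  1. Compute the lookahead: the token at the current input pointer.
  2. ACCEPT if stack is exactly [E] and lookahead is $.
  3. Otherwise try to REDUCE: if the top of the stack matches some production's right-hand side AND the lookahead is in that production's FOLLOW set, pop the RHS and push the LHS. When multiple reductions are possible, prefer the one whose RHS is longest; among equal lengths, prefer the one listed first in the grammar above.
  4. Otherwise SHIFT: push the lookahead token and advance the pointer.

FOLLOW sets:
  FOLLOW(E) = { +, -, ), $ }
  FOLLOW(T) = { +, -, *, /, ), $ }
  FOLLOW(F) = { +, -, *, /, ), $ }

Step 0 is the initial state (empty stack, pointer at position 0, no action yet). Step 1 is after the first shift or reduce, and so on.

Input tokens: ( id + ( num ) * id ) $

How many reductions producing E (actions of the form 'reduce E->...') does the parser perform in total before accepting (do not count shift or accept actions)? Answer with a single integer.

Step 1: shift (. Stack=[(] ptr=1 lookahead=id remaining=[id + ( num ) * id ) $]
Step 2: shift id. Stack=[( id] ptr=2 lookahead=+ remaining=[+ ( num ) * id ) $]
Step 3: reduce F->id. Stack=[( F] ptr=2 lookahead=+ remaining=[+ ( num ) * id ) $]
Step 4: reduce T->F. Stack=[( T] ptr=2 lookahead=+ remaining=[+ ( num ) * id ) $]
Step 5: reduce E->T. Stack=[( E] ptr=2 lookahead=+ remaining=[+ ( num ) * id ) $]
Step 6: shift +. Stack=[( E +] ptr=3 lookahead=( remaining=[( num ) * id ) $]
Step 7: shift (. Stack=[( E + (] ptr=4 lookahead=num remaining=[num ) * id ) $]
Step 8: shift num. Stack=[( E + ( num] ptr=5 lookahead=) remaining=[) * id ) $]
Step 9: reduce F->num. Stack=[( E + ( F] ptr=5 lookahead=) remaining=[) * id ) $]
Step 10: reduce T->F. Stack=[( E + ( T] ptr=5 lookahead=) remaining=[) * id ) $]
Step 11: reduce E->T. Stack=[( E + ( E] ptr=5 lookahead=) remaining=[) * id ) $]
Step 12: shift ). Stack=[( E + ( E )] ptr=6 lookahead=* remaining=[* id ) $]
Step 13: reduce F->( E ). Stack=[( E + F] ptr=6 lookahead=* remaining=[* id ) $]
Step 14: reduce T->F. Stack=[( E + T] ptr=6 lookahead=* remaining=[* id ) $]
Step 15: shift *. Stack=[( E + T *] ptr=7 lookahead=id remaining=[id ) $]
Step 16: shift id. Stack=[( E + T * id] ptr=8 lookahead=) remaining=[) $]
Step 17: reduce F->id. Stack=[( E + T * F] ptr=8 lookahead=) remaining=[) $]
Step 18: reduce T->T * F. Stack=[( E + T] ptr=8 lookahead=) remaining=[) $]
Step 19: reduce E->E + T. Stack=[( E] ptr=8 lookahead=) remaining=[) $]
Step 20: shift ). Stack=[( E )] ptr=9 lookahead=$ remaining=[$]
Step 21: reduce F->( E ). Stack=[F] ptr=9 lookahead=$ remaining=[$]
Step 22: reduce T->F. Stack=[T] ptr=9 lookahead=$ remaining=[$]
Step 23: reduce E->T. Stack=[E] ptr=9 lookahead=$ remaining=[$]
Step 24: accept. Stack=[E] ptr=9 lookahead=$ remaining=[$]

Answer: 4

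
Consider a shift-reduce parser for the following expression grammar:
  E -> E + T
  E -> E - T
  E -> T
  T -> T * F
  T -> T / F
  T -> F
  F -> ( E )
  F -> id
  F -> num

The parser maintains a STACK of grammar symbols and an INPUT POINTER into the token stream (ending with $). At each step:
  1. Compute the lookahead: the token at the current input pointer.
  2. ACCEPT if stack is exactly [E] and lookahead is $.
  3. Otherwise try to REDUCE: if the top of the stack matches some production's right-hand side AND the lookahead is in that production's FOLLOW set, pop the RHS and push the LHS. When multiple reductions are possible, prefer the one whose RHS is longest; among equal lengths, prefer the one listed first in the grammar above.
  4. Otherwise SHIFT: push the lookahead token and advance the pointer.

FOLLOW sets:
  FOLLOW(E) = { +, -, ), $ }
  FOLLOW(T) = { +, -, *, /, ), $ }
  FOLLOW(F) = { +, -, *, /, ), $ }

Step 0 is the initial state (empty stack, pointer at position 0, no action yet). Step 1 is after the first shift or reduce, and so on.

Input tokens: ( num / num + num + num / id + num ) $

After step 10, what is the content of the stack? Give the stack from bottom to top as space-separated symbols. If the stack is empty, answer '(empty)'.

Answer: ( E +

Derivation:
Step 1: shift (. Stack=[(] ptr=1 lookahead=num remaining=[num / num + num + num / id + num ) $]
Step 2: shift num. Stack=[( num] ptr=2 lookahead=/ remaining=[/ num + num + num / id + num ) $]
Step 3: reduce F->num. Stack=[( F] ptr=2 lookahead=/ remaining=[/ num + num + num / id + num ) $]
Step 4: reduce T->F. Stack=[( T] ptr=2 lookahead=/ remaining=[/ num + num + num / id + num ) $]
Step 5: shift /. Stack=[( T /] ptr=3 lookahead=num remaining=[num + num + num / id + num ) $]
Step 6: shift num. Stack=[( T / num] ptr=4 lookahead=+ remaining=[+ num + num / id + num ) $]
Step 7: reduce F->num. Stack=[( T / F] ptr=4 lookahead=+ remaining=[+ num + num / id + num ) $]
Step 8: reduce T->T / F. Stack=[( T] ptr=4 lookahead=+ remaining=[+ num + num / id + num ) $]
Step 9: reduce E->T. Stack=[( E] ptr=4 lookahead=+ remaining=[+ num + num / id + num ) $]
Step 10: shift +. Stack=[( E +] ptr=5 lookahead=num remaining=[num + num / id + num ) $]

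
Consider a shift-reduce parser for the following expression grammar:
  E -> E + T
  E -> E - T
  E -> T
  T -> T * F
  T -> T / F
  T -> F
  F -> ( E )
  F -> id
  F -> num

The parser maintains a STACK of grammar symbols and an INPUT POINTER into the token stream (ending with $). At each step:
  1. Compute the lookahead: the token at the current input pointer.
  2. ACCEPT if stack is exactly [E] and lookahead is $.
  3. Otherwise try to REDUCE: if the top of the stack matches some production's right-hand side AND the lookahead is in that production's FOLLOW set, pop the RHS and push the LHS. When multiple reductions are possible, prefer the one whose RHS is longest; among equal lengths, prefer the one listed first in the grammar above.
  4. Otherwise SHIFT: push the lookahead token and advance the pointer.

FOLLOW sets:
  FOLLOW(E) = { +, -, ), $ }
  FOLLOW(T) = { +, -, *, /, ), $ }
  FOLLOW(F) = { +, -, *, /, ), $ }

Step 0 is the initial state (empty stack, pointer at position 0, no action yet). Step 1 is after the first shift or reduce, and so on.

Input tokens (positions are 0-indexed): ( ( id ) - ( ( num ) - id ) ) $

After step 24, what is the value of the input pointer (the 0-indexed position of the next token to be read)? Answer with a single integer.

Step 1: shift (. Stack=[(] ptr=1 lookahead=( remaining=[( id ) - ( ( num ) - id ) ) $]
Step 2: shift (. Stack=[( (] ptr=2 lookahead=id remaining=[id ) - ( ( num ) - id ) ) $]
Step 3: shift id. Stack=[( ( id] ptr=3 lookahead=) remaining=[) - ( ( num ) - id ) ) $]
Step 4: reduce F->id. Stack=[( ( F] ptr=3 lookahead=) remaining=[) - ( ( num ) - id ) ) $]
Step 5: reduce T->F. Stack=[( ( T] ptr=3 lookahead=) remaining=[) - ( ( num ) - id ) ) $]
Step 6: reduce E->T. Stack=[( ( E] ptr=3 lookahead=) remaining=[) - ( ( num ) - id ) ) $]
Step 7: shift ). Stack=[( ( E )] ptr=4 lookahead=- remaining=[- ( ( num ) - id ) ) $]
Step 8: reduce F->( E ). Stack=[( F] ptr=4 lookahead=- remaining=[- ( ( num ) - id ) ) $]
Step 9: reduce T->F. Stack=[( T] ptr=4 lookahead=- remaining=[- ( ( num ) - id ) ) $]
Step 10: reduce E->T. Stack=[( E] ptr=4 lookahead=- remaining=[- ( ( num ) - id ) ) $]
Step 11: shift -. Stack=[( E -] ptr=5 lookahead=( remaining=[( ( num ) - id ) ) $]
Step 12: shift (. Stack=[( E - (] ptr=6 lookahead=( remaining=[( num ) - id ) ) $]
Step 13: shift (. Stack=[( E - ( (] ptr=7 lookahead=num remaining=[num ) - id ) ) $]
Step 14: shift num. Stack=[( E - ( ( num] ptr=8 lookahead=) remaining=[) - id ) ) $]
Step 15: reduce F->num. Stack=[( E - ( ( F] ptr=8 lookahead=) remaining=[) - id ) ) $]
Step 16: reduce T->F. Stack=[( E - ( ( T] ptr=8 lookahead=) remaining=[) - id ) ) $]
Step 17: reduce E->T. Stack=[( E - ( ( E] ptr=8 lookahead=) remaining=[) - id ) ) $]
Step 18: shift ). Stack=[( E - ( ( E )] ptr=9 lookahead=- remaining=[- id ) ) $]
Step 19: reduce F->( E ). Stack=[( E - ( F] ptr=9 lookahead=- remaining=[- id ) ) $]
Step 20: reduce T->F. Stack=[( E - ( T] ptr=9 lookahead=- remaining=[- id ) ) $]
Step 21: reduce E->T. Stack=[( E - ( E] ptr=9 lookahead=- remaining=[- id ) ) $]
Step 22: shift -. Stack=[( E - ( E -] ptr=10 lookahead=id remaining=[id ) ) $]
Step 23: shift id. Stack=[( E - ( E - id] ptr=11 lookahead=) remaining=[) ) $]
Step 24: reduce F->id. Stack=[( E - ( E - F] ptr=11 lookahead=) remaining=[) ) $]

Answer: 11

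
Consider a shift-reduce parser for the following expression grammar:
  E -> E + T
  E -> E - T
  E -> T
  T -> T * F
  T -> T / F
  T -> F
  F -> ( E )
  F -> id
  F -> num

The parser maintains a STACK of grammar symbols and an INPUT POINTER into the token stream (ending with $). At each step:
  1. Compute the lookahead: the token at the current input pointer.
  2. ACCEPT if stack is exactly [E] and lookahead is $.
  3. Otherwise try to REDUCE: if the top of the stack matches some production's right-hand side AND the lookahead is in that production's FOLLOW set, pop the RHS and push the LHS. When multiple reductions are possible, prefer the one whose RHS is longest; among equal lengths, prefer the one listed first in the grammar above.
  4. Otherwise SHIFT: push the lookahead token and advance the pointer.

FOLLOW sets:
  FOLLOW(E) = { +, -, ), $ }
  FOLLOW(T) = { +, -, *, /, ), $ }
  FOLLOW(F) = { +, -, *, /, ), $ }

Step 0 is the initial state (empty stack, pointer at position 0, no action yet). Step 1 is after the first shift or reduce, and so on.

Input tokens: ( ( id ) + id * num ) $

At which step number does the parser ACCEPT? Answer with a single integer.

Step 1: shift (. Stack=[(] ptr=1 lookahead=( remaining=[( id ) + id * num ) $]
Step 2: shift (. Stack=[( (] ptr=2 lookahead=id remaining=[id ) + id * num ) $]
Step 3: shift id. Stack=[( ( id] ptr=3 lookahead=) remaining=[) + id * num ) $]
Step 4: reduce F->id. Stack=[( ( F] ptr=3 lookahead=) remaining=[) + id * num ) $]
Step 5: reduce T->F. Stack=[( ( T] ptr=3 lookahead=) remaining=[) + id * num ) $]
Step 6: reduce E->T. Stack=[( ( E] ptr=3 lookahead=) remaining=[) + id * num ) $]
Step 7: shift ). Stack=[( ( E )] ptr=4 lookahead=+ remaining=[+ id * num ) $]
Step 8: reduce F->( E ). Stack=[( F] ptr=4 lookahead=+ remaining=[+ id * num ) $]
Step 9: reduce T->F. Stack=[( T] ptr=4 lookahead=+ remaining=[+ id * num ) $]
Step 10: reduce E->T. Stack=[( E] ptr=4 lookahead=+ remaining=[+ id * num ) $]
Step 11: shift +. Stack=[( E +] ptr=5 lookahead=id remaining=[id * num ) $]
Step 12: shift id. Stack=[( E + id] ptr=6 lookahead=* remaining=[* num ) $]
Step 13: reduce F->id. Stack=[( E + F] ptr=6 lookahead=* remaining=[* num ) $]
Step 14: reduce T->F. Stack=[( E + T] ptr=6 lookahead=* remaining=[* num ) $]
Step 15: shift *. Stack=[( E + T *] ptr=7 lookahead=num remaining=[num ) $]
Step 16: shift num. Stack=[( E + T * num] ptr=8 lookahead=) remaining=[) $]
Step 17: reduce F->num. Stack=[( E + T * F] ptr=8 lookahead=) remaining=[) $]
Step 18: reduce T->T * F. Stack=[( E + T] ptr=8 lookahead=) remaining=[) $]
Step 19: reduce E->E + T. Stack=[( E] ptr=8 lookahead=) remaining=[) $]
Step 20: shift ). Stack=[( E )] ptr=9 lookahead=$ remaining=[$]
Step 21: reduce F->( E ). Stack=[F] ptr=9 lookahead=$ remaining=[$]
Step 22: reduce T->F. Stack=[T] ptr=9 lookahead=$ remaining=[$]
Step 23: reduce E->T. Stack=[E] ptr=9 lookahead=$ remaining=[$]
Step 24: accept. Stack=[E] ptr=9 lookahead=$ remaining=[$]

Answer: 24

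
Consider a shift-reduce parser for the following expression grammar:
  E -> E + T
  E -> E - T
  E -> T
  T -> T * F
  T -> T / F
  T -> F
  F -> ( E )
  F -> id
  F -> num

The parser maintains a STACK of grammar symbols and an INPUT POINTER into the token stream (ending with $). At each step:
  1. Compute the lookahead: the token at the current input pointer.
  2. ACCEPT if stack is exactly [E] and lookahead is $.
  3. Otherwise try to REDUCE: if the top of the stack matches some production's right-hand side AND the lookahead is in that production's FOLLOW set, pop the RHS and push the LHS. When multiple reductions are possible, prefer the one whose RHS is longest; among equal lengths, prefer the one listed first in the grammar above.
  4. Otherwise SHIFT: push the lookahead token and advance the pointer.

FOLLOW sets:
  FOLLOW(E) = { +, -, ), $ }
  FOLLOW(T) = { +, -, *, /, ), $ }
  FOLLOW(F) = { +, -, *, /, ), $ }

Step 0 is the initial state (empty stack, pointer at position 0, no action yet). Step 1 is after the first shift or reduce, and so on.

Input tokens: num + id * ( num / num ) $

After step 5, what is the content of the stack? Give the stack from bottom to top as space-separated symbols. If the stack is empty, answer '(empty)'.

Step 1: shift num. Stack=[num] ptr=1 lookahead=+ remaining=[+ id * ( num / num ) $]
Step 2: reduce F->num. Stack=[F] ptr=1 lookahead=+ remaining=[+ id * ( num / num ) $]
Step 3: reduce T->F. Stack=[T] ptr=1 lookahead=+ remaining=[+ id * ( num / num ) $]
Step 4: reduce E->T. Stack=[E] ptr=1 lookahead=+ remaining=[+ id * ( num / num ) $]
Step 5: shift +. Stack=[E +] ptr=2 lookahead=id remaining=[id * ( num / num ) $]

Answer: E +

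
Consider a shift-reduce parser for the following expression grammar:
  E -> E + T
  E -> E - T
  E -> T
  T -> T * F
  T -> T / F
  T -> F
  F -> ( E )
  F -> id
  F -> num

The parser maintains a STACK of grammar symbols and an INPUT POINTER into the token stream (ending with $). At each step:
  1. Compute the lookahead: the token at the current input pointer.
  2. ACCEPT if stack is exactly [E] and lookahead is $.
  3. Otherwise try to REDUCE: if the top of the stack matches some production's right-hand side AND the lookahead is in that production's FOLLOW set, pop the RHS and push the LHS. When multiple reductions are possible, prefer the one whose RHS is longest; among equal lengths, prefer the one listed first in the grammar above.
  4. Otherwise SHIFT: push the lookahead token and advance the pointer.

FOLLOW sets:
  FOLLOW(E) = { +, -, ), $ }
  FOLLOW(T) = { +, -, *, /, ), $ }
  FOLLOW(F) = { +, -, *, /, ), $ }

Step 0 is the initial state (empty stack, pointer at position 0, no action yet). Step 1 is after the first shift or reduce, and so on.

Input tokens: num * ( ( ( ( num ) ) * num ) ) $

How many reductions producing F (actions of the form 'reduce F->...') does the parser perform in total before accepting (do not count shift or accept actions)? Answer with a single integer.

Step 1: shift num. Stack=[num] ptr=1 lookahead=* remaining=[* ( ( ( ( num ) ) * num ) ) $]
Step 2: reduce F->num. Stack=[F] ptr=1 lookahead=* remaining=[* ( ( ( ( num ) ) * num ) ) $]
Step 3: reduce T->F. Stack=[T] ptr=1 lookahead=* remaining=[* ( ( ( ( num ) ) * num ) ) $]
Step 4: shift *. Stack=[T *] ptr=2 lookahead=( remaining=[( ( ( ( num ) ) * num ) ) $]
Step 5: shift (. Stack=[T * (] ptr=3 lookahead=( remaining=[( ( ( num ) ) * num ) ) $]
Step 6: shift (. Stack=[T * ( (] ptr=4 lookahead=( remaining=[( ( num ) ) * num ) ) $]
Step 7: shift (. Stack=[T * ( ( (] ptr=5 lookahead=( remaining=[( num ) ) * num ) ) $]
Step 8: shift (. Stack=[T * ( ( ( (] ptr=6 lookahead=num remaining=[num ) ) * num ) ) $]
Step 9: shift num. Stack=[T * ( ( ( ( num] ptr=7 lookahead=) remaining=[) ) * num ) ) $]
Step 10: reduce F->num. Stack=[T * ( ( ( ( F] ptr=7 lookahead=) remaining=[) ) * num ) ) $]
Step 11: reduce T->F. Stack=[T * ( ( ( ( T] ptr=7 lookahead=) remaining=[) ) * num ) ) $]
Step 12: reduce E->T. Stack=[T * ( ( ( ( E] ptr=7 lookahead=) remaining=[) ) * num ) ) $]
Step 13: shift ). Stack=[T * ( ( ( ( E )] ptr=8 lookahead=) remaining=[) * num ) ) $]
Step 14: reduce F->( E ). Stack=[T * ( ( ( F] ptr=8 lookahead=) remaining=[) * num ) ) $]
Step 15: reduce T->F. Stack=[T * ( ( ( T] ptr=8 lookahead=) remaining=[) * num ) ) $]
Step 16: reduce E->T. Stack=[T * ( ( ( E] ptr=8 lookahead=) remaining=[) * num ) ) $]
Step 17: shift ). Stack=[T * ( ( ( E )] ptr=9 lookahead=* remaining=[* num ) ) $]
Step 18: reduce F->( E ). Stack=[T * ( ( F] ptr=9 lookahead=* remaining=[* num ) ) $]
Step 19: reduce T->F. Stack=[T * ( ( T] ptr=9 lookahead=* remaining=[* num ) ) $]
Step 20: shift *. Stack=[T * ( ( T *] ptr=10 lookahead=num remaining=[num ) ) $]
Step 21: shift num. Stack=[T * ( ( T * num] ptr=11 lookahead=) remaining=[) ) $]
Step 22: reduce F->num. Stack=[T * ( ( T * F] ptr=11 lookahead=) remaining=[) ) $]
Step 23: reduce T->T * F. Stack=[T * ( ( T] ptr=11 lookahead=) remaining=[) ) $]
Step 24: reduce E->T. Stack=[T * ( ( E] ptr=11 lookahead=) remaining=[) ) $]
Step 25: shift ). Stack=[T * ( ( E )] ptr=12 lookahead=) remaining=[) $]
Step 26: reduce F->( E ). Stack=[T * ( F] ptr=12 lookahead=) remaining=[) $]
Step 27: reduce T->F. Stack=[T * ( T] ptr=12 lookahead=) remaining=[) $]
Step 28: reduce E->T. Stack=[T * ( E] ptr=12 lookahead=) remaining=[) $]
Step 29: shift ). Stack=[T * ( E )] ptr=13 lookahead=$ remaining=[$]
Step 30: reduce F->( E ). Stack=[T * F] ptr=13 lookahead=$ remaining=[$]
Step 31: reduce T->T * F. Stack=[T] ptr=13 lookahead=$ remaining=[$]
Step 32: reduce E->T. Stack=[E] ptr=13 lookahead=$ remaining=[$]
Step 33: accept. Stack=[E] ptr=13 lookahead=$ remaining=[$]

Answer: 7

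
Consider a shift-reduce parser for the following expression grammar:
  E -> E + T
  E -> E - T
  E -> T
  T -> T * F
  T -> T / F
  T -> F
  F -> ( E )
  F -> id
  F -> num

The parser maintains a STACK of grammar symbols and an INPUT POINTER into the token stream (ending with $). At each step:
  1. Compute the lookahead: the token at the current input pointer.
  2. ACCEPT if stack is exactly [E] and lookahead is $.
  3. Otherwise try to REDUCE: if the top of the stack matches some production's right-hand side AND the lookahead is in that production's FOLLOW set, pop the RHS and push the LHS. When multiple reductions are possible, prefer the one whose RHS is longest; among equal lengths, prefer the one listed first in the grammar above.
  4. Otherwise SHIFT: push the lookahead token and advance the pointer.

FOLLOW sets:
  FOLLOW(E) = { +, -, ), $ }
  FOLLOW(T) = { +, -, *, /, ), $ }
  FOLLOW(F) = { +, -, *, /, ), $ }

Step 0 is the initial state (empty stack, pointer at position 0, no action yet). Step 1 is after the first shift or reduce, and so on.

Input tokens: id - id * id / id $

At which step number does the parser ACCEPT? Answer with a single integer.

Step 1: shift id. Stack=[id] ptr=1 lookahead=- remaining=[- id * id / id $]
Step 2: reduce F->id. Stack=[F] ptr=1 lookahead=- remaining=[- id * id / id $]
Step 3: reduce T->F. Stack=[T] ptr=1 lookahead=- remaining=[- id * id / id $]
Step 4: reduce E->T. Stack=[E] ptr=1 lookahead=- remaining=[- id * id / id $]
Step 5: shift -. Stack=[E -] ptr=2 lookahead=id remaining=[id * id / id $]
Step 6: shift id. Stack=[E - id] ptr=3 lookahead=* remaining=[* id / id $]
Step 7: reduce F->id. Stack=[E - F] ptr=3 lookahead=* remaining=[* id / id $]
Step 8: reduce T->F. Stack=[E - T] ptr=3 lookahead=* remaining=[* id / id $]
Step 9: shift *. Stack=[E - T *] ptr=4 lookahead=id remaining=[id / id $]
Step 10: shift id. Stack=[E - T * id] ptr=5 lookahead=/ remaining=[/ id $]
Step 11: reduce F->id. Stack=[E - T * F] ptr=5 lookahead=/ remaining=[/ id $]
Step 12: reduce T->T * F. Stack=[E - T] ptr=5 lookahead=/ remaining=[/ id $]
Step 13: shift /. Stack=[E - T /] ptr=6 lookahead=id remaining=[id $]
Step 14: shift id. Stack=[E - T / id] ptr=7 lookahead=$ remaining=[$]
Step 15: reduce F->id. Stack=[E - T / F] ptr=7 lookahead=$ remaining=[$]
Step 16: reduce T->T / F. Stack=[E - T] ptr=7 lookahead=$ remaining=[$]
Step 17: reduce E->E - T. Stack=[E] ptr=7 lookahead=$ remaining=[$]
Step 18: accept. Stack=[E] ptr=7 lookahead=$ remaining=[$]

Answer: 18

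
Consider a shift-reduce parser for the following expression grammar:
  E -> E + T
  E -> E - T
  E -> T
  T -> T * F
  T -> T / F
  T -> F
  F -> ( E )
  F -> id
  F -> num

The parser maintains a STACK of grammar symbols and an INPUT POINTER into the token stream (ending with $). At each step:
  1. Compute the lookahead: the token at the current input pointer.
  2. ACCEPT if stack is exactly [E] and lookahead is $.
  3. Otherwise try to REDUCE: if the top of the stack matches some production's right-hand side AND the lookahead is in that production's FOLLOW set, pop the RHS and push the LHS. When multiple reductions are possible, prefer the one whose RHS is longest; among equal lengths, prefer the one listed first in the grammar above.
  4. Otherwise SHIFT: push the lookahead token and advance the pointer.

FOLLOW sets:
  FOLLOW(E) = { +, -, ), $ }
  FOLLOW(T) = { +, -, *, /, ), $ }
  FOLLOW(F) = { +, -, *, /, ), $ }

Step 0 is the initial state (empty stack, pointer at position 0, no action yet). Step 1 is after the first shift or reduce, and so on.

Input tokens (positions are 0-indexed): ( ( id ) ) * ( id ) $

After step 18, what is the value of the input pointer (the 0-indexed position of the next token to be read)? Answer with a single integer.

Answer: 8

Derivation:
Step 1: shift (. Stack=[(] ptr=1 lookahead=( remaining=[( id ) ) * ( id ) $]
Step 2: shift (. Stack=[( (] ptr=2 lookahead=id remaining=[id ) ) * ( id ) $]
Step 3: shift id. Stack=[( ( id] ptr=3 lookahead=) remaining=[) ) * ( id ) $]
Step 4: reduce F->id. Stack=[( ( F] ptr=3 lookahead=) remaining=[) ) * ( id ) $]
Step 5: reduce T->F. Stack=[( ( T] ptr=3 lookahead=) remaining=[) ) * ( id ) $]
Step 6: reduce E->T. Stack=[( ( E] ptr=3 lookahead=) remaining=[) ) * ( id ) $]
Step 7: shift ). Stack=[( ( E )] ptr=4 lookahead=) remaining=[) * ( id ) $]
Step 8: reduce F->( E ). Stack=[( F] ptr=4 lookahead=) remaining=[) * ( id ) $]
Step 9: reduce T->F. Stack=[( T] ptr=4 lookahead=) remaining=[) * ( id ) $]
Step 10: reduce E->T. Stack=[( E] ptr=4 lookahead=) remaining=[) * ( id ) $]
Step 11: shift ). Stack=[( E )] ptr=5 lookahead=* remaining=[* ( id ) $]
Step 12: reduce F->( E ). Stack=[F] ptr=5 lookahead=* remaining=[* ( id ) $]
Step 13: reduce T->F. Stack=[T] ptr=5 lookahead=* remaining=[* ( id ) $]
Step 14: shift *. Stack=[T *] ptr=6 lookahead=( remaining=[( id ) $]
Step 15: shift (. Stack=[T * (] ptr=7 lookahead=id remaining=[id ) $]
Step 16: shift id. Stack=[T * ( id] ptr=8 lookahead=) remaining=[) $]
Step 17: reduce F->id. Stack=[T * ( F] ptr=8 lookahead=) remaining=[) $]
Step 18: reduce T->F. Stack=[T * ( T] ptr=8 lookahead=) remaining=[) $]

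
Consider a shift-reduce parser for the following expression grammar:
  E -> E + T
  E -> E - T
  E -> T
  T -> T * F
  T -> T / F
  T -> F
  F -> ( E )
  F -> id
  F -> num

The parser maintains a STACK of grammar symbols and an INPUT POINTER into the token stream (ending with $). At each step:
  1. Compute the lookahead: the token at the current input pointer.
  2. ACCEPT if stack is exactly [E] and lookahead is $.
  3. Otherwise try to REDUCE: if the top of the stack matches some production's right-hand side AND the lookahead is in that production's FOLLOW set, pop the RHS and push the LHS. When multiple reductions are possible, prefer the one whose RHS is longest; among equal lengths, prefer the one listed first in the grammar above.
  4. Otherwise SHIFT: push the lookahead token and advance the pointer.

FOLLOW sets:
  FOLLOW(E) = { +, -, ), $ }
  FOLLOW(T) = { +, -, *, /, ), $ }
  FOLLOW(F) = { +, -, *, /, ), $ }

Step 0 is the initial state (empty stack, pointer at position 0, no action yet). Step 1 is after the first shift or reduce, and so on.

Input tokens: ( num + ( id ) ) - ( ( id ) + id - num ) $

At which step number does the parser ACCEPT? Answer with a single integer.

Answer: 45

Derivation:
Step 1: shift (. Stack=[(] ptr=1 lookahead=num remaining=[num + ( id ) ) - ( ( id ) + id - num ) $]
Step 2: shift num. Stack=[( num] ptr=2 lookahead=+ remaining=[+ ( id ) ) - ( ( id ) + id - num ) $]
Step 3: reduce F->num. Stack=[( F] ptr=2 lookahead=+ remaining=[+ ( id ) ) - ( ( id ) + id - num ) $]
Step 4: reduce T->F. Stack=[( T] ptr=2 lookahead=+ remaining=[+ ( id ) ) - ( ( id ) + id - num ) $]
Step 5: reduce E->T. Stack=[( E] ptr=2 lookahead=+ remaining=[+ ( id ) ) - ( ( id ) + id - num ) $]
Step 6: shift +. Stack=[( E +] ptr=3 lookahead=( remaining=[( id ) ) - ( ( id ) + id - num ) $]
Step 7: shift (. Stack=[( E + (] ptr=4 lookahead=id remaining=[id ) ) - ( ( id ) + id - num ) $]
Step 8: shift id. Stack=[( E + ( id] ptr=5 lookahead=) remaining=[) ) - ( ( id ) + id - num ) $]
Step 9: reduce F->id. Stack=[( E + ( F] ptr=5 lookahead=) remaining=[) ) - ( ( id ) + id - num ) $]
Step 10: reduce T->F. Stack=[( E + ( T] ptr=5 lookahead=) remaining=[) ) - ( ( id ) + id - num ) $]
Step 11: reduce E->T. Stack=[( E + ( E] ptr=5 lookahead=) remaining=[) ) - ( ( id ) + id - num ) $]
Step 12: shift ). Stack=[( E + ( E )] ptr=6 lookahead=) remaining=[) - ( ( id ) + id - num ) $]
Step 13: reduce F->( E ). Stack=[( E + F] ptr=6 lookahead=) remaining=[) - ( ( id ) + id - num ) $]
Step 14: reduce T->F. Stack=[( E + T] ptr=6 lookahead=) remaining=[) - ( ( id ) + id - num ) $]
Step 15: reduce E->E + T. Stack=[( E] ptr=6 lookahead=) remaining=[) - ( ( id ) + id - num ) $]
Step 16: shift ). Stack=[( E )] ptr=7 lookahead=- remaining=[- ( ( id ) + id - num ) $]
Step 17: reduce F->( E ). Stack=[F] ptr=7 lookahead=- remaining=[- ( ( id ) + id - num ) $]
Step 18: reduce T->F. Stack=[T] ptr=7 lookahead=- remaining=[- ( ( id ) + id - num ) $]
Step 19: reduce E->T. Stack=[E] ptr=7 lookahead=- remaining=[- ( ( id ) + id - num ) $]
Step 20: shift -. Stack=[E -] ptr=8 lookahead=( remaining=[( ( id ) + id - num ) $]
Step 21: shift (. Stack=[E - (] ptr=9 lookahead=( remaining=[( id ) + id - num ) $]
Step 22: shift (. Stack=[E - ( (] ptr=10 lookahead=id remaining=[id ) + id - num ) $]
Step 23: shift id. Stack=[E - ( ( id] ptr=11 lookahead=) remaining=[) + id - num ) $]
Step 24: reduce F->id. Stack=[E - ( ( F] ptr=11 lookahead=) remaining=[) + id - num ) $]
Step 25: reduce T->F. Stack=[E - ( ( T] ptr=11 lookahead=) remaining=[) + id - num ) $]
Step 26: reduce E->T. Stack=[E - ( ( E] ptr=11 lookahead=) remaining=[) + id - num ) $]
Step 27: shift ). Stack=[E - ( ( E )] ptr=12 lookahead=+ remaining=[+ id - num ) $]
Step 28: reduce F->( E ). Stack=[E - ( F] ptr=12 lookahead=+ remaining=[+ id - num ) $]
Step 29: reduce T->F. Stack=[E - ( T] ptr=12 lookahead=+ remaining=[+ id - num ) $]
Step 30: reduce E->T. Stack=[E - ( E] ptr=12 lookahead=+ remaining=[+ id - num ) $]
Step 31: shift +. Stack=[E - ( E +] ptr=13 lookahead=id remaining=[id - num ) $]
Step 32: shift id. Stack=[E - ( E + id] ptr=14 lookahead=- remaining=[- num ) $]
Step 33: reduce F->id. Stack=[E - ( E + F] ptr=14 lookahead=- remaining=[- num ) $]
Step 34: reduce T->F. Stack=[E - ( E + T] ptr=14 lookahead=- remaining=[- num ) $]
Step 35: reduce E->E + T. Stack=[E - ( E] ptr=14 lookahead=- remaining=[- num ) $]
Step 36: shift -. Stack=[E - ( E -] ptr=15 lookahead=num remaining=[num ) $]
Step 37: shift num. Stack=[E - ( E - num] ptr=16 lookahead=) remaining=[) $]
Step 38: reduce F->num. Stack=[E - ( E - F] ptr=16 lookahead=) remaining=[) $]
Step 39: reduce T->F. Stack=[E - ( E - T] ptr=16 lookahead=) remaining=[) $]
Step 40: reduce E->E - T. Stack=[E - ( E] ptr=16 lookahead=) remaining=[) $]
Step 41: shift ). Stack=[E - ( E )] ptr=17 lookahead=$ remaining=[$]
Step 42: reduce F->( E ). Stack=[E - F] ptr=17 lookahead=$ remaining=[$]
Step 43: reduce T->F. Stack=[E - T] ptr=17 lookahead=$ remaining=[$]
Step 44: reduce E->E - T. Stack=[E] ptr=17 lookahead=$ remaining=[$]
Step 45: accept. Stack=[E] ptr=17 lookahead=$ remaining=[$]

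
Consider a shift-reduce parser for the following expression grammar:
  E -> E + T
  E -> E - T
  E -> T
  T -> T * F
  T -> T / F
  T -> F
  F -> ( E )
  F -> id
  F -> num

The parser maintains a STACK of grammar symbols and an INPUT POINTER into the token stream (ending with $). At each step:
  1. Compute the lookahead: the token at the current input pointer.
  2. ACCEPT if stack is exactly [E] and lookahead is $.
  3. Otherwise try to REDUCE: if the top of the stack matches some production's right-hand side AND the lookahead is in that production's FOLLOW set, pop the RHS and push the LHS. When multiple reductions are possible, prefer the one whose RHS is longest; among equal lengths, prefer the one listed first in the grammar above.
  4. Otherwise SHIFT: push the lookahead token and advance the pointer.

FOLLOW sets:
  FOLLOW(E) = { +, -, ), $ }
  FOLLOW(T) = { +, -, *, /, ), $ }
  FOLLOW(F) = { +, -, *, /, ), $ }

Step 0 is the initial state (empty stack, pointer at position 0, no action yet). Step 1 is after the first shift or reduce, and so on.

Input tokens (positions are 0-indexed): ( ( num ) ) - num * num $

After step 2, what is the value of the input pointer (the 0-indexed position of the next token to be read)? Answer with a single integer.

Answer: 2

Derivation:
Step 1: shift (. Stack=[(] ptr=1 lookahead=( remaining=[( num ) ) - num * num $]
Step 2: shift (. Stack=[( (] ptr=2 lookahead=num remaining=[num ) ) - num * num $]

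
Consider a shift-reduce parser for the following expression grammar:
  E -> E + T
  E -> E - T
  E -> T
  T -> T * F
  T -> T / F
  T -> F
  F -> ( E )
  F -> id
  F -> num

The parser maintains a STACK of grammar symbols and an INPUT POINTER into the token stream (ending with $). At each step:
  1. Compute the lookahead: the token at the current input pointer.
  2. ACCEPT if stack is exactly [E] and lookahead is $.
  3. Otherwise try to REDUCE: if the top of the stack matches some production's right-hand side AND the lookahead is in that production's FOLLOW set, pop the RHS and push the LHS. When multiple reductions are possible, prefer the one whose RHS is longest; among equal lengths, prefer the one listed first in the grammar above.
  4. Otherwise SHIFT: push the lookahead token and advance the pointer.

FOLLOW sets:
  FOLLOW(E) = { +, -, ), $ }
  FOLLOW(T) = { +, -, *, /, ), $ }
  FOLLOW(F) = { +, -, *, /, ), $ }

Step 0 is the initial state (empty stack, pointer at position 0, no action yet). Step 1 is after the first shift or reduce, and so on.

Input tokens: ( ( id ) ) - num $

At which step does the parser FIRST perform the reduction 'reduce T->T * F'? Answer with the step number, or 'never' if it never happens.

Answer: never

Derivation:
Step 1: shift (. Stack=[(] ptr=1 lookahead=( remaining=[( id ) ) - num $]
Step 2: shift (. Stack=[( (] ptr=2 lookahead=id remaining=[id ) ) - num $]
Step 3: shift id. Stack=[( ( id] ptr=3 lookahead=) remaining=[) ) - num $]
Step 4: reduce F->id. Stack=[( ( F] ptr=3 lookahead=) remaining=[) ) - num $]
Step 5: reduce T->F. Stack=[( ( T] ptr=3 lookahead=) remaining=[) ) - num $]
Step 6: reduce E->T. Stack=[( ( E] ptr=3 lookahead=) remaining=[) ) - num $]
Step 7: shift ). Stack=[( ( E )] ptr=4 lookahead=) remaining=[) - num $]
Step 8: reduce F->( E ). Stack=[( F] ptr=4 lookahead=) remaining=[) - num $]
Step 9: reduce T->F. Stack=[( T] ptr=4 lookahead=) remaining=[) - num $]
Step 10: reduce E->T. Stack=[( E] ptr=4 lookahead=) remaining=[) - num $]
Step 11: shift ). Stack=[( E )] ptr=5 lookahead=- remaining=[- num $]
Step 12: reduce F->( E ). Stack=[F] ptr=5 lookahead=- remaining=[- num $]
Step 13: reduce T->F. Stack=[T] ptr=5 lookahead=- remaining=[- num $]
Step 14: reduce E->T. Stack=[E] ptr=5 lookahead=- remaining=[- num $]
Step 15: shift -. Stack=[E -] ptr=6 lookahead=num remaining=[num $]
Step 16: shift num. Stack=[E - num] ptr=7 lookahead=$ remaining=[$]
Step 17: reduce F->num. Stack=[E - F] ptr=7 lookahead=$ remaining=[$]
Step 18: reduce T->F. Stack=[E - T] ptr=7 lookahead=$ remaining=[$]
Step 19: reduce E->E - T. Stack=[E] ptr=7 lookahead=$ remaining=[$]
Step 20: accept. Stack=[E] ptr=7 lookahead=$ remaining=[$]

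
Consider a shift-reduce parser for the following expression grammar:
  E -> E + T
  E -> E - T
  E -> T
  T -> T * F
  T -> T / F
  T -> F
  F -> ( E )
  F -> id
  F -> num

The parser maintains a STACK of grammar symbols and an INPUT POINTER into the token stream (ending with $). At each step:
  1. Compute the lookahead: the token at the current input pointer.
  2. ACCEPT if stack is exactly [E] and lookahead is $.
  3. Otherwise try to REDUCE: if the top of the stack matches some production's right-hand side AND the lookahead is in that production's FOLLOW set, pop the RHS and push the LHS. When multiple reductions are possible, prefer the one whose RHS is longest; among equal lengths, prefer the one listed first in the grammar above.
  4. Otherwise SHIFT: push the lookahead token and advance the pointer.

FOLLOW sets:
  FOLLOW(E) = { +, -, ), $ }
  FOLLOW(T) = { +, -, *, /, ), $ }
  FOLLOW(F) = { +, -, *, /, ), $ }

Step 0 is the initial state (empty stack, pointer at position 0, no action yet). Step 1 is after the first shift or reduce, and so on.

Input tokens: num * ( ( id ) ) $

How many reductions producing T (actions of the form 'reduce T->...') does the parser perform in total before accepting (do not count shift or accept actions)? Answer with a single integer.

Step 1: shift num. Stack=[num] ptr=1 lookahead=* remaining=[* ( ( id ) ) $]
Step 2: reduce F->num. Stack=[F] ptr=1 lookahead=* remaining=[* ( ( id ) ) $]
Step 3: reduce T->F. Stack=[T] ptr=1 lookahead=* remaining=[* ( ( id ) ) $]
Step 4: shift *. Stack=[T *] ptr=2 lookahead=( remaining=[( ( id ) ) $]
Step 5: shift (. Stack=[T * (] ptr=3 lookahead=( remaining=[( id ) ) $]
Step 6: shift (. Stack=[T * ( (] ptr=4 lookahead=id remaining=[id ) ) $]
Step 7: shift id. Stack=[T * ( ( id] ptr=5 lookahead=) remaining=[) ) $]
Step 8: reduce F->id. Stack=[T * ( ( F] ptr=5 lookahead=) remaining=[) ) $]
Step 9: reduce T->F. Stack=[T * ( ( T] ptr=5 lookahead=) remaining=[) ) $]
Step 10: reduce E->T. Stack=[T * ( ( E] ptr=5 lookahead=) remaining=[) ) $]
Step 11: shift ). Stack=[T * ( ( E )] ptr=6 lookahead=) remaining=[) $]
Step 12: reduce F->( E ). Stack=[T * ( F] ptr=6 lookahead=) remaining=[) $]
Step 13: reduce T->F. Stack=[T * ( T] ptr=6 lookahead=) remaining=[) $]
Step 14: reduce E->T. Stack=[T * ( E] ptr=6 lookahead=) remaining=[) $]
Step 15: shift ). Stack=[T * ( E )] ptr=7 lookahead=$ remaining=[$]
Step 16: reduce F->( E ). Stack=[T * F] ptr=7 lookahead=$ remaining=[$]
Step 17: reduce T->T * F. Stack=[T] ptr=7 lookahead=$ remaining=[$]
Step 18: reduce E->T. Stack=[E] ptr=7 lookahead=$ remaining=[$]
Step 19: accept. Stack=[E] ptr=7 lookahead=$ remaining=[$]

Answer: 4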